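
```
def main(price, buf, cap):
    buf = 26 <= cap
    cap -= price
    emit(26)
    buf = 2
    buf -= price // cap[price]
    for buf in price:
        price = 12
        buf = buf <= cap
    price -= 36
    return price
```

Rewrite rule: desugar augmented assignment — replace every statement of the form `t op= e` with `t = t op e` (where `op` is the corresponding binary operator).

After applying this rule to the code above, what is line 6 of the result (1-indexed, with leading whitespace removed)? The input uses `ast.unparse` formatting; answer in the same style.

buf = buf - price // cap[price]

Transformed code:
def main(price, buf, cap):
    buf = 26 <= cap
    cap = cap - price
    emit(26)
    buf = 2
    buf = buf - price // cap[price]
    for buf in price:
        price = 12
        buf = buf <= cap
    price = price - 36
    return price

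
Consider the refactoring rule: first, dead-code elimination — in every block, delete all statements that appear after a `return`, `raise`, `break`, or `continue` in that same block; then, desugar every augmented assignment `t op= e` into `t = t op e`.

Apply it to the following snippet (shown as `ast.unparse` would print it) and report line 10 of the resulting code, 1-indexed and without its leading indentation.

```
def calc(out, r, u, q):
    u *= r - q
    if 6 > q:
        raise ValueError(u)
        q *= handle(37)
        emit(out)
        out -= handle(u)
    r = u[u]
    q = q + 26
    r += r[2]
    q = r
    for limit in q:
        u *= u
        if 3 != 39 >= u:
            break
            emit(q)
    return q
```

u = u * u

Transformed code:
def calc(out, r, u, q):
    u = u * (r - q)
    if 6 > q:
        raise ValueError(u)
    r = u[u]
    q = q + 26
    r = r + r[2]
    q = r
    for limit in q:
        u = u * u
        if 3 != 39 >= u:
            break
    return q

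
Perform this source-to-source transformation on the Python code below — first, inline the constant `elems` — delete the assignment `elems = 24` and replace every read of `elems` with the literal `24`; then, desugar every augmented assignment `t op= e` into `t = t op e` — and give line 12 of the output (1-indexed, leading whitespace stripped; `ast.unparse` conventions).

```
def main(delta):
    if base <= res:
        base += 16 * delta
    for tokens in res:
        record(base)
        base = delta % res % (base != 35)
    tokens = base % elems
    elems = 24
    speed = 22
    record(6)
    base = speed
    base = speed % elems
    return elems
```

Transformed code:
def main(delta):
    if base <= res:
        base = base + 16 * delta
    for tokens in res:
        record(base)
        base = delta % res % (base != 35)
    tokens = base % 24
    speed = 22
    record(6)
    base = speed
    base = speed % 24
    return 24

return 24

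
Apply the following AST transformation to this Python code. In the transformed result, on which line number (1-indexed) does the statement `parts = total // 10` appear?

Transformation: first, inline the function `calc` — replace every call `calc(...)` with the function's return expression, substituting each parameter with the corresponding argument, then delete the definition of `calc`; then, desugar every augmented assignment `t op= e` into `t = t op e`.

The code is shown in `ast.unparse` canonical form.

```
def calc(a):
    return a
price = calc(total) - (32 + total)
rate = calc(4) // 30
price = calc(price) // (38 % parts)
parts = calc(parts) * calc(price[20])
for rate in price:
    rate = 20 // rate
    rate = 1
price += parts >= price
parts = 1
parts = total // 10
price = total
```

10

Transformed code:
price = total - (32 + total)
rate = 4 // 30
price = price // (38 % parts)
parts = parts * price[20]
for rate in price:
    rate = 20 // rate
    rate = 1
price = price + (parts >= price)
parts = 1
parts = total // 10
price = total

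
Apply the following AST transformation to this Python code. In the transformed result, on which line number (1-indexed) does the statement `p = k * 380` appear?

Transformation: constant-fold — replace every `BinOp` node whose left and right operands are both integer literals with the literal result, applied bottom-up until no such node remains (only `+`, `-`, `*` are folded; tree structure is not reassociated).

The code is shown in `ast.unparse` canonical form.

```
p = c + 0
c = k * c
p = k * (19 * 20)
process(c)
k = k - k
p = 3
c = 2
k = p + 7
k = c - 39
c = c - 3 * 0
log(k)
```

Transformed code:
p = c + 0
c = k * c
p = k * 380
process(c)
k = k - k
p = 3
c = 2
k = p + 7
k = c - 39
c = c - 0
log(k)

3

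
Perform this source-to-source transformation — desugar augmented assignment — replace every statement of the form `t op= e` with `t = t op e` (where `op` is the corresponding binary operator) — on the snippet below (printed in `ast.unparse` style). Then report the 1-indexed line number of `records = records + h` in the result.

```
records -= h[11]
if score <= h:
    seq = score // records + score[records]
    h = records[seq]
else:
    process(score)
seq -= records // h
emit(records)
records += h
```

Transformed code:
records = records - h[11]
if score <= h:
    seq = score // records + score[records]
    h = records[seq]
else:
    process(score)
seq = seq - records // h
emit(records)
records = records + h

9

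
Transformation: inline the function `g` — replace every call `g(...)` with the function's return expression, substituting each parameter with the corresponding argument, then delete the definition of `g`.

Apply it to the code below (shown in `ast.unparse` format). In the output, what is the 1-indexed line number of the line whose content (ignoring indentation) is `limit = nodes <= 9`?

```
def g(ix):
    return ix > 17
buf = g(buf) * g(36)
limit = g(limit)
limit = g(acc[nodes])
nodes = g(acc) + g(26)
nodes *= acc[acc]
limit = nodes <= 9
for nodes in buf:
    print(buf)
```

Transformed code:
buf = (buf > 17) * (36 > 17)
limit = limit > 17
limit = acc[nodes] > 17
nodes = (acc > 17) + (26 > 17)
nodes *= acc[acc]
limit = nodes <= 9
for nodes in buf:
    print(buf)

6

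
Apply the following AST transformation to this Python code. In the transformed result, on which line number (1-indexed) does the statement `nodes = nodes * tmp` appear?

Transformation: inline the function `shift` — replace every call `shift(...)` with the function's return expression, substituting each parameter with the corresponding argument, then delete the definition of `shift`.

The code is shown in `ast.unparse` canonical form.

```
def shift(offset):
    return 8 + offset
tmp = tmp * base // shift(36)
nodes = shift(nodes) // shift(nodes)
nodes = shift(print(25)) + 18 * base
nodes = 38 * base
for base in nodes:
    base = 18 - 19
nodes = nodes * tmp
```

7

Transformed code:
tmp = tmp * base // (8 + 36)
nodes = (8 + nodes) // (8 + nodes)
nodes = 8 + print(25) + 18 * base
nodes = 38 * base
for base in nodes:
    base = 18 - 19
nodes = nodes * tmp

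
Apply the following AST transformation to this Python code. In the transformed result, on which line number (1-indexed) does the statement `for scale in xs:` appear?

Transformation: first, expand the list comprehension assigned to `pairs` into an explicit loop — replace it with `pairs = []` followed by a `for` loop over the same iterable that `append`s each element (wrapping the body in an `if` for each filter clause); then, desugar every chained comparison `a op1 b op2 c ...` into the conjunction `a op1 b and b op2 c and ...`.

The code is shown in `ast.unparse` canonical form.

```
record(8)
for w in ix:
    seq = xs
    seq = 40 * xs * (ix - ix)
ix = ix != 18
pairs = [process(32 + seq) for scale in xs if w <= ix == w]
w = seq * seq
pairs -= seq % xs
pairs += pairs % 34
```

7

Transformed code:
record(8)
for w in ix:
    seq = xs
    seq = 40 * xs * (ix - ix)
ix = ix != 18
pairs = []
for scale in xs:
    if w <= ix and ix == w:
        pairs.append(process(32 + seq))
w = seq * seq
pairs -= seq % xs
pairs += pairs % 34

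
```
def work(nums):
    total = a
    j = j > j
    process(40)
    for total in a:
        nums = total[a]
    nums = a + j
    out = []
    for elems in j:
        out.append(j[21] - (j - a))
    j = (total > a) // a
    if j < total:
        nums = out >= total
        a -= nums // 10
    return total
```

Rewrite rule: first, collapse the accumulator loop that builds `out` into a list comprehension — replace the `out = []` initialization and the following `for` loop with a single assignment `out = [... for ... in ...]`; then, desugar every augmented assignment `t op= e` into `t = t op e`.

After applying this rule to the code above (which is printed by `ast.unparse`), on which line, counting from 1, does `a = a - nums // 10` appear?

Transformed code:
def work(nums):
    total = a
    j = j > j
    process(40)
    for total in a:
        nums = total[a]
    nums = a + j
    out = [j[21] - (j - a) for elems in j]
    j = (total > a) // a
    if j < total:
        nums = out >= total
        a = a - nums // 10
    return total

12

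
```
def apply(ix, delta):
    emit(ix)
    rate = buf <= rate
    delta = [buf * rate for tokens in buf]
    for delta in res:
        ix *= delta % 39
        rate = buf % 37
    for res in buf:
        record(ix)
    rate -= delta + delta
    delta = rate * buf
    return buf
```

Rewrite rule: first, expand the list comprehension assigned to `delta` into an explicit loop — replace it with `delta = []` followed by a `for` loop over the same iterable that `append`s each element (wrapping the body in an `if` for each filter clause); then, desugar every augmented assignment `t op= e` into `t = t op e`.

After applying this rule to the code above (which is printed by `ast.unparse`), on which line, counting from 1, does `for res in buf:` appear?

Transformed code:
def apply(ix, delta):
    emit(ix)
    rate = buf <= rate
    delta = []
    for tokens in buf:
        delta.append(buf * rate)
    for delta in res:
        ix = ix * (delta % 39)
        rate = buf % 37
    for res in buf:
        record(ix)
    rate = rate - (delta + delta)
    delta = rate * buf
    return buf

10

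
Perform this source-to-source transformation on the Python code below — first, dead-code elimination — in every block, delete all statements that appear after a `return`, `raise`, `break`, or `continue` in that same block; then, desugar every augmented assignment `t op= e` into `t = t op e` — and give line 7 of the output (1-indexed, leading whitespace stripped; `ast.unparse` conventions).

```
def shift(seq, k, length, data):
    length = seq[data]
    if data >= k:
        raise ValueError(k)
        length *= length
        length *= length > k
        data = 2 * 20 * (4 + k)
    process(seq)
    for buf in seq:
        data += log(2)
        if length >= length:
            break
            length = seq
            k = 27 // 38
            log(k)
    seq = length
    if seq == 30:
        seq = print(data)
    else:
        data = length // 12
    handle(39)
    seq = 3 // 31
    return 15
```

Transformed code:
def shift(seq, k, length, data):
    length = seq[data]
    if data >= k:
        raise ValueError(k)
    process(seq)
    for buf in seq:
        data = data + log(2)
        if length >= length:
            break
    seq = length
    if seq == 30:
        seq = print(data)
    else:
        data = length // 12
    handle(39)
    seq = 3 // 31
    return 15

data = data + log(2)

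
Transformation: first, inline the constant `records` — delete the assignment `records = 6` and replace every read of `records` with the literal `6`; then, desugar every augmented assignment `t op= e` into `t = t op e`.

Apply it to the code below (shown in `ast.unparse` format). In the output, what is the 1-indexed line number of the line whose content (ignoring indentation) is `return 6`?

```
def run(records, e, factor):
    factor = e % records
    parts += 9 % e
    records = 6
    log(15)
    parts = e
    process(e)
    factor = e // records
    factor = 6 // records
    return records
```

Transformed code:
def run(records, e, factor):
    factor = e % 6
    parts = parts + 9 % e
    log(15)
    parts = e
    process(e)
    factor = e // 6
    factor = 6 // 6
    return 6

9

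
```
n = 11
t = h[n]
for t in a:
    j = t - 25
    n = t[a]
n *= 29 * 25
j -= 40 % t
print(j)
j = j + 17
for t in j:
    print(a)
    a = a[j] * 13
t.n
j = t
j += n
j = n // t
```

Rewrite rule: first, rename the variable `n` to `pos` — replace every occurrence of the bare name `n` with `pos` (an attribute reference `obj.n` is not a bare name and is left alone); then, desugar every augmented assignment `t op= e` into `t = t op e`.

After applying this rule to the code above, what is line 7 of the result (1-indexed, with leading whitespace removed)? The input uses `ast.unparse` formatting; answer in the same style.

Transformed code:
pos = 11
t = h[pos]
for t in a:
    j = t - 25
    pos = t[a]
pos = pos * (29 * 25)
j = j - 40 % t
print(j)
j = j + 17
for t in j:
    print(a)
    a = a[j] * 13
t.n
j = t
j = j + pos
j = pos // t

j = j - 40 % t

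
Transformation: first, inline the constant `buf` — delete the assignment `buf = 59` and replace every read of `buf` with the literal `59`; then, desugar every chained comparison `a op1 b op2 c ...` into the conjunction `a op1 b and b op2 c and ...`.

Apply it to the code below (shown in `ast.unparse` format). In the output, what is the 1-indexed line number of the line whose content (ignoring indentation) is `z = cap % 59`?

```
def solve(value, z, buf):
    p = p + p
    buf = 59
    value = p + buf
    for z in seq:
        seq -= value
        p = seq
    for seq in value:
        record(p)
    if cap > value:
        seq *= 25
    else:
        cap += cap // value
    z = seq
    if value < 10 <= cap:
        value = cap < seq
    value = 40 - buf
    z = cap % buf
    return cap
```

17

Transformed code:
def solve(value, z, buf):
    p = p + p
    value = p + 59
    for z in seq:
        seq -= value
        p = seq
    for seq in value:
        record(p)
    if cap > value:
        seq *= 25
    else:
        cap += cap // value
    z = seq
    if value < 10 and 10 <= cap:
        value = cap < seq
    value = 40 - 59
    z = cap % 59
    return cap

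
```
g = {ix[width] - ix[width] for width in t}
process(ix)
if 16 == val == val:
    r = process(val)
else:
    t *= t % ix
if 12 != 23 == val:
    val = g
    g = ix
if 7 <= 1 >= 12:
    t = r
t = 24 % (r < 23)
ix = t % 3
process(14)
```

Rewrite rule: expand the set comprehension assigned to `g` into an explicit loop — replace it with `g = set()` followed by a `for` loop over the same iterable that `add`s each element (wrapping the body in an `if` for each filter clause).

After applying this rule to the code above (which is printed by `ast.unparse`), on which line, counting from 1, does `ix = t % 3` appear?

Transformed code:
g = set()
for width in t:
    g.add(ix[width] - ix[width])
process(ix)
if 16 == val == val:
    r = process(val)
else:
    t *= t % ix
if 12 != 23 == val:
    val = g
    g = ix
if 7 <= 1 >= 12:
    t = r
t = 24 % (r < 23)
ix = t % 3
process(14)

15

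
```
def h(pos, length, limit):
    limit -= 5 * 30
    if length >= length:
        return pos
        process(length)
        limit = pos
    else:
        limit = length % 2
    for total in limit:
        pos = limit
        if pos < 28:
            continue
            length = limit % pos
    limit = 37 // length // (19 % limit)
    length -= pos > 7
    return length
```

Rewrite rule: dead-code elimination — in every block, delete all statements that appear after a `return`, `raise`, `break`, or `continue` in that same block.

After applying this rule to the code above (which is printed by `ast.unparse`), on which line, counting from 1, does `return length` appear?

13

Transformed code:
def h(pos, length, limit):
    limit -= 5 * 30
    if length >= length:
        return pos
    else:
        limit = length % 2
    for total in limit:
        pos = limit
        if pos < 28:
            continue
    limit = 37 // length // (19 % limit)
    length -= pos > 7
    return length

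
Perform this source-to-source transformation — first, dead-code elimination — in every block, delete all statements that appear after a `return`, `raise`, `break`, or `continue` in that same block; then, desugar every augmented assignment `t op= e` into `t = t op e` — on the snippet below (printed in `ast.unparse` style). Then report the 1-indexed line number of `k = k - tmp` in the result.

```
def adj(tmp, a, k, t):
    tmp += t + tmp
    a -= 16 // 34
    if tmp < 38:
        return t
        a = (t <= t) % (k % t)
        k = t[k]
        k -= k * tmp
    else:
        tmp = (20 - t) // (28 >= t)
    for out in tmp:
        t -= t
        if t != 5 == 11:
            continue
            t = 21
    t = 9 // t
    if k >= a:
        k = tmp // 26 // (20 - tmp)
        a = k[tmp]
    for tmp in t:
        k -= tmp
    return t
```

Transformed code:
def adj(tmp, a, k, t):
    tmp = tmp + (t + tmp)
    a = a - 16 // 34
    if tmp < 38:
        return t
    else:
        tmp = (20 - t) // (28 >= t)
    for out in tmp:
        t = t - t
        if t != 5 == 11:
            continue
    t = 9 // t
    if k >= a:
        k = tmp // 26 // (20 - tmp)
        a = k[tmp]
    for tmp in t:
        k = k - tmp
    return t

17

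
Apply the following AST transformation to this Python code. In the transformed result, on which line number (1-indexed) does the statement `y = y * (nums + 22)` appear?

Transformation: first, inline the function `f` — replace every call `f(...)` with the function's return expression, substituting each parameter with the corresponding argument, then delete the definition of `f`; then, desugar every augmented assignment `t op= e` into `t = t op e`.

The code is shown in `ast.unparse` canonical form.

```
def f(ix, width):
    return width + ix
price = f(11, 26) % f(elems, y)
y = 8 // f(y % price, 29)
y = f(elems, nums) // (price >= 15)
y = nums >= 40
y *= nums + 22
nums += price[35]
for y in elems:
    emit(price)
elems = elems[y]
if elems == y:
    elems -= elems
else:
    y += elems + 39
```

Transformed code:
price = (26 + 11) % (y + elems)
y = 8 // (29 + y % price)
y = (nums + elems) // (price >= 15)
y = nums >= 40
y = y * (nums + 22)
nums = nums + price[35]
for y in elems:
    emit(price)
elems = elems[y]
if elems == y:
    elems = elems - elems
else:
    y = y + (elems + 39)

5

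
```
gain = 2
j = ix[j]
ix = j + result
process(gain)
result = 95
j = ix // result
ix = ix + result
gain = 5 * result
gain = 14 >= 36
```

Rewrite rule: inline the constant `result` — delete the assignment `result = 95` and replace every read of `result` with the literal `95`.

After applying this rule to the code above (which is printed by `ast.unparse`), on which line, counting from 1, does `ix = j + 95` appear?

3

Transformed code:
gain = 2
j = ix[j]
ix = j + 95
process(gain)
j = ix // 95
ix = ix + 95
gain = 5 * 95
gain = 14 >= 36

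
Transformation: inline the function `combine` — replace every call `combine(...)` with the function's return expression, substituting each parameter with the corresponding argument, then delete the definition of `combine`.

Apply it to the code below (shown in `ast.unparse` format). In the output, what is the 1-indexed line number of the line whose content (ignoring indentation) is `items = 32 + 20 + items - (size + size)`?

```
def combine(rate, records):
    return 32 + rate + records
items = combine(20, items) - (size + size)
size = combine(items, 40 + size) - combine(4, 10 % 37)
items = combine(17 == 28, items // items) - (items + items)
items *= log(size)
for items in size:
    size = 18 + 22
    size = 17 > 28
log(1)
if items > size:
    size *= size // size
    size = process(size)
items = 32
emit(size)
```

Transformed code:
items = 32 + 20 + items - (size + size)
size = 32 + items + (40 + size) - (32 + 4 + 10 % 37)
items = 32 + (17 == 28) + items // items - (items + items)
items *= log(size)
for items in size:
    size = 18 + 22
    size = 17 > 28
log(1)
if items > size:
    size *= size // size
    size = process(size)
items = 32
emit(size)

1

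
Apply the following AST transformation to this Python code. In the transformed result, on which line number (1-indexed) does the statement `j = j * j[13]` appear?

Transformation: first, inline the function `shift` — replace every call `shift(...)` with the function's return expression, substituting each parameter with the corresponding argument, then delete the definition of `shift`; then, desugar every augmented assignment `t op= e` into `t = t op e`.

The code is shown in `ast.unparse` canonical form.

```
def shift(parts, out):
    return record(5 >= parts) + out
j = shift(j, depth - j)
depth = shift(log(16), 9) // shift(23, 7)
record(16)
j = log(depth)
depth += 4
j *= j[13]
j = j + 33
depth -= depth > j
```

Transformed code:
j = record(5 >= j) + (depth - j)
depth = (record(5 >= log(16)) + 9) // (record(5 >= 23) + 7)
record(16)
j = log(depth)
depth = depth + 4
j = j * j[13]
j = j + 33
depth = depth - (depth > j)

6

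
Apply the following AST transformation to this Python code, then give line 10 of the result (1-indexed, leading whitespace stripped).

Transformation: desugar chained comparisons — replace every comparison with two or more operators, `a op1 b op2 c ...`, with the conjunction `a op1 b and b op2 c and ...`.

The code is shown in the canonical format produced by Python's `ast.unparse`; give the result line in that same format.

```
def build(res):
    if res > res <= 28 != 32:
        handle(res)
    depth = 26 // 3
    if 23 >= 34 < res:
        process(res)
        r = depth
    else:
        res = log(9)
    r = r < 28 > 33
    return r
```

Transformed code:
def build(res):
    if res > res and res <= 28 and (28 != 32):
        handle(res)
    depth = 26 // 3
    if 23 >= 34 and 34 < res:
        process(res)
        r = depth
    else:
        res = log(9)
    r = r < 28 and 28 > 33
    return r

r = r < 28 and 28 > 33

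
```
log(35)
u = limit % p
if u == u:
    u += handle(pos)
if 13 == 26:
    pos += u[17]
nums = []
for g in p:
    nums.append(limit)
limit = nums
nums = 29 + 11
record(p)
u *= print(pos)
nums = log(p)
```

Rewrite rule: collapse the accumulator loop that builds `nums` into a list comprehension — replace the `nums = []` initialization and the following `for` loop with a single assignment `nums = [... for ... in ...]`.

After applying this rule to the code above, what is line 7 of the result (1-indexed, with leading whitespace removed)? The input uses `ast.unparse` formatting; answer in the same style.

Transformed code:
log(35)
u = limit % p
if u == u:
    u += handle(pos)
if 13 == 26:
    pos += u[17]
nums = [limit for g in p]
limit = nums
nums = 29 + 11
record(p)
u *= print(pos)
nums = log(p)

nums = [limit for g in p]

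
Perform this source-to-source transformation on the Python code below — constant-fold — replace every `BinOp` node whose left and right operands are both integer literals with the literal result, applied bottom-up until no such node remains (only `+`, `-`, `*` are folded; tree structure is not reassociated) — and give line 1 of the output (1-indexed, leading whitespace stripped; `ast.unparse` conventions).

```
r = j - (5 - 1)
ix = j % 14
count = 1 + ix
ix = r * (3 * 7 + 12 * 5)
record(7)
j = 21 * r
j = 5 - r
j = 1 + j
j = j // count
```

r = j - 4

Transformed code:
r = j - 4
ix = j % 14
count = 1 + ix
ix = r * 81
record(7)
j = 21 * r
j = 5 - r
j = 1 + j
j = j // count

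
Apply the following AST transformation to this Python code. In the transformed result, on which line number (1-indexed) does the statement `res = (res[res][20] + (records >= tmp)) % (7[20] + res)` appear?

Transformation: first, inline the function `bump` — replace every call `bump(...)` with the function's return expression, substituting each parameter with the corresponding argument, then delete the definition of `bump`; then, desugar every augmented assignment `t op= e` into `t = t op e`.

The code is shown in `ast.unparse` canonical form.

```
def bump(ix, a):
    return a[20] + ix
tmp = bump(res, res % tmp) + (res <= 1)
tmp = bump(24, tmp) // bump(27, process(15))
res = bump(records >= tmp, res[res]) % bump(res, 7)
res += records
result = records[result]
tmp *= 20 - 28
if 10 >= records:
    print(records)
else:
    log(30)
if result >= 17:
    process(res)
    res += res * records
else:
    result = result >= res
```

Transformed code:
tmp = (res % tmp)[20] + res + (res <= 1)
tmp = (tmp[20] + 24) // (process(15)[20] + 27)
res = (res[res][20] + (records >= tmp)) % (7[20] + res)
res = res + records
result = records[result]
tmp = tmp * (20 - 28)
if 10 >= records:
    print(records)
else:
    log(30)
if result >= 17:
    process(res)
    res = res + res * records
else:
    result = result >= res

3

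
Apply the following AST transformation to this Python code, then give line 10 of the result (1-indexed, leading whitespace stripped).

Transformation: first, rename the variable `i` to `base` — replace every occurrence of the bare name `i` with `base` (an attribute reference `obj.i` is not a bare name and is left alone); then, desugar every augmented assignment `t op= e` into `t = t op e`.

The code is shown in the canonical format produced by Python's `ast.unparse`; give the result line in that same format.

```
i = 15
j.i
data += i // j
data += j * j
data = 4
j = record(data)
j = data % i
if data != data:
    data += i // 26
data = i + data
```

data = base + data

Transformed code:
base = 15
j.i
data = data + base // j
data = data + j * j
data = 4
j = record(data)
j = data % base
if data != data:
    data = data + base // 26
data = base + data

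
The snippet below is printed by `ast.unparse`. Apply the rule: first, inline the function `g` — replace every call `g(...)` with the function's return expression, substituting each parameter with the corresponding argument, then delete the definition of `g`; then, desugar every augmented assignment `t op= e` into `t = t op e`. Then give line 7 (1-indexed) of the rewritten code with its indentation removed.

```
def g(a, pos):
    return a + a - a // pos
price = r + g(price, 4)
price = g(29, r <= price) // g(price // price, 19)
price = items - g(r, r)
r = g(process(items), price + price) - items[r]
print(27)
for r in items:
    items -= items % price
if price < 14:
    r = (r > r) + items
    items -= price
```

items = items - items % price

Transformed code:
price = r + (price + price - price // 4)
price = (29 + 29 - 29 // (r <= price)) // (price // price + price // price - price // price // 19)
price = items - (r + r - r // r)
r = process(items) + process(items) - process(items) // (price + price) - items[r]
print(27)
for r in items:
    items = items - items % price
if price < 14:
    r = (r > r) + items
    items = items - price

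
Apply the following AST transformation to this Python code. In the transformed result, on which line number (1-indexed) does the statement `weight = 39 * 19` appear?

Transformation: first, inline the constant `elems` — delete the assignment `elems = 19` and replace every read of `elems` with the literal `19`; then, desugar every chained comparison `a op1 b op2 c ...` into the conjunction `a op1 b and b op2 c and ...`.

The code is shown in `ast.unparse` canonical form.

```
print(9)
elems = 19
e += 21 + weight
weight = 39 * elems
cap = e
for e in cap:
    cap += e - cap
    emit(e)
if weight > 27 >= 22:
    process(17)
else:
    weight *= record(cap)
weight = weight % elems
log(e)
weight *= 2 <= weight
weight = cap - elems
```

Transformed code:
print(9)
e += 21 + weight
weight = 39 * 19
cap = e
for e in cap:
    cap += e - cap
    emit(e)
if weight > 27 and 27 >= 22:
    process(17)
else:
    weight *= record(cap)
weight = weight % 19
log(e)
weight *= 2 <= weight
weight = cap - 19

3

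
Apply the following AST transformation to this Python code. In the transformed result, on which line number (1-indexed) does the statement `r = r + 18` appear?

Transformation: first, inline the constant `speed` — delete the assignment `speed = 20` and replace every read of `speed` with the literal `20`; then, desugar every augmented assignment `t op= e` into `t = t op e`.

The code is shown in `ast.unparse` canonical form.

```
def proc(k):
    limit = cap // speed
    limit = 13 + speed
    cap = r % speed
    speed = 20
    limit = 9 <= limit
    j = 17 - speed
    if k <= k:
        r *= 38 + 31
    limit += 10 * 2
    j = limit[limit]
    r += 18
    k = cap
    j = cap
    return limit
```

11

Transformed code:
def proc(k):
    limit = cap // 20
    limit = 13 + 20
    cap = r % 20
    limit = 9 <= limit
    j = 17 - 20
    if k <= k:
        r = r * (38 + 31)
    limit = limit + 10 * 2
    j = limit[limit]
    r = r + 18
    k = cap
    j = cap
    return limit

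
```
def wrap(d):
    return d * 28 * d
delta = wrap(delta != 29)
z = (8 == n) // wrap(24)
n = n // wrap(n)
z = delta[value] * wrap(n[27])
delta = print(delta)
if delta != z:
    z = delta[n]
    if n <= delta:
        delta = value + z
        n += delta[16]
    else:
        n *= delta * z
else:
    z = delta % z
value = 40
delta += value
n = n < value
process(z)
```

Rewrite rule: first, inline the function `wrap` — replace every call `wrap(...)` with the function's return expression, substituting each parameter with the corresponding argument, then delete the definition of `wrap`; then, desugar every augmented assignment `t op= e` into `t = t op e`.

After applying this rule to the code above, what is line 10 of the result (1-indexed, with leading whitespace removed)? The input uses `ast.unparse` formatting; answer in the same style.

n = n + delta[16]

Transformed code:
delta = (delta != 29) * 28 * (delta != 29)
z = (8 == n) // (24 * 28 * 24)
n = n // (n * 28 * n)
z = delta[value] * (n[27] * 28 * n[27])
delta = print(delta)
if delta != z:
    z = delta[n]
    if n <= delta:
        delta = value + z
        n = n + delta[16]
    else:
        n = n * (delta * z)
else:
    z = delta % z
value = 40
delta = delta + value
n = n < value
process(z)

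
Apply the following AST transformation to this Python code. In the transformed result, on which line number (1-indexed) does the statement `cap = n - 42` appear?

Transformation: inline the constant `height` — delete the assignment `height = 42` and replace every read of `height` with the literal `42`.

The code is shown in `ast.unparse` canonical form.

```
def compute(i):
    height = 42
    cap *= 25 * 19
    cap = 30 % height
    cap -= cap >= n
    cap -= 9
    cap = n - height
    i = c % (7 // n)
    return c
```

Transformed code:
def compute(i):
    cap *= 25 * 19
    cap = 30 % 42
    cap -= cap >= n
    cap -= 9
    cap = n - 42
    i = c % (7 // n)
    return c

6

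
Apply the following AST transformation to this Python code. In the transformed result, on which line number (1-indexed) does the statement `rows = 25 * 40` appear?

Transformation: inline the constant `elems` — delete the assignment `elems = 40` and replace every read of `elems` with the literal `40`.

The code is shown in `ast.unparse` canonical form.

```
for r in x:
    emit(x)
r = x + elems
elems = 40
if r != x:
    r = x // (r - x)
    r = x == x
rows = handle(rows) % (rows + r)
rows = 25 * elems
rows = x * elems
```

8

Transformed code:
for r in x:
    emit(x)
r = x + 40
if r != x:
    r = x // (r - x)
    r = x == x
rows = handle(rows) % (rows + r)
rows = 25 * 40
rows = x * 40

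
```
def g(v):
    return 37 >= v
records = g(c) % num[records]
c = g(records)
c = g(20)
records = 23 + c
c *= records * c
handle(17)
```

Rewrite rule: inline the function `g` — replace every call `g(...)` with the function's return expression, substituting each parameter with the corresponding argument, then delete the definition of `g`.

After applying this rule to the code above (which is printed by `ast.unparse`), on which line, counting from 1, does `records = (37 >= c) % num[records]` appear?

1

Transformed code:
records = (37 >= c) % num[records]
c = 37 >= records
c = 37 >= 20
records = 23 + c
c *= records * c
handle(17)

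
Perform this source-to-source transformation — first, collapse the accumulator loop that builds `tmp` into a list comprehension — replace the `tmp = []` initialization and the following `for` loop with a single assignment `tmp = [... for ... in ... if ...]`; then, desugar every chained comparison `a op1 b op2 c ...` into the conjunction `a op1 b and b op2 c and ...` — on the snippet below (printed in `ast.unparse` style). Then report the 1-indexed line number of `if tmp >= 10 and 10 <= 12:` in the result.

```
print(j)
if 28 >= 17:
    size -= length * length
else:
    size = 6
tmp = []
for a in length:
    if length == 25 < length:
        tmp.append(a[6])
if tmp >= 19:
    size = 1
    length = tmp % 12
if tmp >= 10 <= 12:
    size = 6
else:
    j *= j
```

10

Transformed code:
print(j)
if 28 >= 17:
    size -= length * length
else:
    size = 6
tmp = [a[6] for a in length if length == 25 and 25 < length]
if tmp >= 19:
    size = 1
    length = tmp % 12
if tmp >= 10 and 10 <= 12:
    size = 6
else:
    j *= j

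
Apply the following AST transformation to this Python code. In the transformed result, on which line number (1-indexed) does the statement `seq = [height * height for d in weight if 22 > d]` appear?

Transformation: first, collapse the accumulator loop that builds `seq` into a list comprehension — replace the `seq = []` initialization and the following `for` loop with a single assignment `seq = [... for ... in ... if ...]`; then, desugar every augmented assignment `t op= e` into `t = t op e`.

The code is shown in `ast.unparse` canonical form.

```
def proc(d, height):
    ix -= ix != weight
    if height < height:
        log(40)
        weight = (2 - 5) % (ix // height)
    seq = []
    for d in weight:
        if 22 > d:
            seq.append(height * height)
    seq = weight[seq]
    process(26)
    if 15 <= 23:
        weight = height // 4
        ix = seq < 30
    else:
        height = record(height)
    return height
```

6

Transformed code:
def proc(d, height):
    ix = ix - (ix != weight)
    if height < height:
        log(40)
        weight = (2 - 5) % (ix // height)
    seq = [height * height for d in weight if 22 > d]
    seq = weight[seq]
    process(26)
    if 15 <= 23:
        weight = height // 4
        ix = seq < 30
    else:
        height = record(height)
    return height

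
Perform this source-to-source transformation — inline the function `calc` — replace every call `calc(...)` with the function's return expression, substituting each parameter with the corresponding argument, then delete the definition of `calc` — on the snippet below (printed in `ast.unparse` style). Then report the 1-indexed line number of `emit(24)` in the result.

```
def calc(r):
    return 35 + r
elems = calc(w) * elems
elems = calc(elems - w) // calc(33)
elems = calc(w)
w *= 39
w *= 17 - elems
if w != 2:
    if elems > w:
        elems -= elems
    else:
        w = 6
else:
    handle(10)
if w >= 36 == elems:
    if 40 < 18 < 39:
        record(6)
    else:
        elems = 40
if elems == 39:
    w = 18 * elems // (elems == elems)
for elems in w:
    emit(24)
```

Transformed code:
elems = (35 + w) * elems
elems = (35 + (elems - w)) // (35 + 33)
elems = 35 + w
w *= 39
w *= 17 - elems
if w != 2:
    if elems > w:
        elems -= elems
    else:
        w = 6
else:
    handle(10)
if w >= 36 == elems:
    if 40 < 18 < 39:
        record(6)
    else:
        elems = 40
if elems == 39:
    w = 18 * elems // (elems == elems)
for elems in w:
    emit(24)

21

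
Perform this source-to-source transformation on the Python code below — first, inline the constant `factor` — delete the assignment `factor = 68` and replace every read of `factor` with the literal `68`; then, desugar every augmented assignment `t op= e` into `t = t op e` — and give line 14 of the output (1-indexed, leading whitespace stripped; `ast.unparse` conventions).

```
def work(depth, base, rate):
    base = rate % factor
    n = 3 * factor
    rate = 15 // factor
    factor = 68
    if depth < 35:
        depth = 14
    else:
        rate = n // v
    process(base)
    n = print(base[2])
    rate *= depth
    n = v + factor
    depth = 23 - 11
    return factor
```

Transformed code:
def work(depth, base, rate):
    base = rate % 68
    n = 3 * 68
    rate = 15 // 68
    if depth < 35:
        depth = 14
    else:
        rate = n // v
    process(base)
    n = print(base[2])
    rate = rate * depth
    n = v + 68
    depth = 23 - 11
    return 68

return 68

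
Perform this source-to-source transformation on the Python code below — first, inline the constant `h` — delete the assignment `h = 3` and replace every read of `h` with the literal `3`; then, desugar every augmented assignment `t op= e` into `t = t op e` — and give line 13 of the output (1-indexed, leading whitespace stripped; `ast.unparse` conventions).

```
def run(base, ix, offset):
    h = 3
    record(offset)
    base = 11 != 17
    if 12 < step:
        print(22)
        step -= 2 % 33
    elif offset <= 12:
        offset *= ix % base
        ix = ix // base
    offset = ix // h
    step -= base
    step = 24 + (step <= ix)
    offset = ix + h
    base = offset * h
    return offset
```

offset = ix + 3

Transformed code:
def run(base, ix, offset):
    record(offset)
    base = 11 != 17
    if 12 < step:
        print(22)
        step = step - 2 % 33
    elif offset <= 12:
        offset = offset * (ix % base)
        ix = ix // base
    offset = ix // 3
    step = step - base
    step = 24 + (step <= ix)
    offset = ix + 3
    base = offset * 3
    return offset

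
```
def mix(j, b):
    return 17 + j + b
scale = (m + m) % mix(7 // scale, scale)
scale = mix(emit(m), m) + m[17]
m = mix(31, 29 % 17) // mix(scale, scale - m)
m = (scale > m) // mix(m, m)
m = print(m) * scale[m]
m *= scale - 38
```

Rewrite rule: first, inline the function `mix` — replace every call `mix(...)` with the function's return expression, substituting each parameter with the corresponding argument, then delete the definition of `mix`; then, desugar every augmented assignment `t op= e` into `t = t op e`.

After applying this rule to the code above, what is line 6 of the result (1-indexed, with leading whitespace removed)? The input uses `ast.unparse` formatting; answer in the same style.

Transformed code:
scale = (m + m) % (17 + 7 // scale + scale)
scale = 17 + emit(m) + m + m[17]
m = (17 + 31 + 29 % 17) // (17 + scale + (scale - m))
m = (scale > m) // (17 + m + m)
m = print(m) * scale[m]
m = m * (scale - 38)

m = m * (scale - 38)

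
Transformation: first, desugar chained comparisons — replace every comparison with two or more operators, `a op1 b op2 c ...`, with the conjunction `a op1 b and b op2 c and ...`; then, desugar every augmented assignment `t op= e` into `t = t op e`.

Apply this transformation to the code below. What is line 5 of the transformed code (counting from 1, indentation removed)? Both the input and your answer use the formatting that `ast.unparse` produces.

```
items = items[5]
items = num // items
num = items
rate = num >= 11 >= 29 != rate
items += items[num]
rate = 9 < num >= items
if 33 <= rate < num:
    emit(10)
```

items = items + items[num]

Transformed code:
items = items[5]
items = num // items
num = items
rate = num >= 11 and 11 >= 29 and (29 != rate)
items = items + items[num]
rate = 9 < num and num >= items
if 33 <= rate and rate < num:
    emit(10)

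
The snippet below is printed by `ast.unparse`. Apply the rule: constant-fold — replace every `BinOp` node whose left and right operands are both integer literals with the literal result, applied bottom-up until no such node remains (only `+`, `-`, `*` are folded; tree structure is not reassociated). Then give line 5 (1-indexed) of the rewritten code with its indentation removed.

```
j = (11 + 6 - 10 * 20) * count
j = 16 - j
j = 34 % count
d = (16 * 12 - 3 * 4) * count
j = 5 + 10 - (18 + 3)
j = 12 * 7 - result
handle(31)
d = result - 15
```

j = -6

Transformed code:
j = -183 * count
j = 16 - j
j = 34 % count
d = 180 * count
j = -6
j = 84 - result
handle(31)
d = result - 15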